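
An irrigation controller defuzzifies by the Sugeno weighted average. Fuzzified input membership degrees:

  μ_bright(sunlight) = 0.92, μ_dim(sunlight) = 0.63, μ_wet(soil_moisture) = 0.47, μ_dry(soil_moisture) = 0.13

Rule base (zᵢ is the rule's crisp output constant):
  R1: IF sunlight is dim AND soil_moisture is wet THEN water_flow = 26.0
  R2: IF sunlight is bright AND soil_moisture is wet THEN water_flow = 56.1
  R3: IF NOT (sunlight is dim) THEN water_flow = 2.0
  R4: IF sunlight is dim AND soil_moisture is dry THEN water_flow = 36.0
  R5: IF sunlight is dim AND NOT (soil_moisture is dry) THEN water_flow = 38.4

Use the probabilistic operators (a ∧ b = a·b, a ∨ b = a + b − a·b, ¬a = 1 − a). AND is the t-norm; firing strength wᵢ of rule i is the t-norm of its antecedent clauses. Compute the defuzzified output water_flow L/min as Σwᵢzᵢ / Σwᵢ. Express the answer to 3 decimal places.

32.798

R1 (z=26.0): dim=0.63, wet=0.47; AND[a·b] → w = 0.2961
R2 (z=56.1): bright=0.92, wet=0.47; AND[a·b] → w = 0.4324
R3 (z=2.0): ¬dim=1−0.63=0.37 → w = 0.3700
R4 (z=36.0): dim=0.63, dry=0.13; AND[a·b] → w = 0.0819
R5 (z=38.4): dim=0.63, ¬dry=1−0.13=0.87; AND[a·b] → w = 0.5481
Weighted average = (0.2961·26.0 + 0.4324·56.1 + 0.3700·2.0 + 0.0819·36.0 + 0.5481·38.4) / (0.2961 + 0.4324 + 0.3700 + 0.0819 + 0.5481)
  = 56.6917 / 1.7285 = 32.798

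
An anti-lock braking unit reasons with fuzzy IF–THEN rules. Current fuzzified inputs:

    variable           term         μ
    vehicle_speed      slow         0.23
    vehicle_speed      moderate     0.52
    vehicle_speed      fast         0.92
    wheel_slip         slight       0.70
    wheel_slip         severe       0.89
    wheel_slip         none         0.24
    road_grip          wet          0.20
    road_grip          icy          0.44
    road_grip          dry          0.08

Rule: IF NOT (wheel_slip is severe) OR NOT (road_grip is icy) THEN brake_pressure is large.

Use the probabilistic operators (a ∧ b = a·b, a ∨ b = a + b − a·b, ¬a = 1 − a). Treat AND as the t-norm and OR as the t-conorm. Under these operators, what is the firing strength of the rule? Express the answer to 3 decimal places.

0.608

firing strength: ¬severe=1−0.89=0.11, ¬icy=1−0.44=0.56; OR[a + b − a·b] → w = 0.6084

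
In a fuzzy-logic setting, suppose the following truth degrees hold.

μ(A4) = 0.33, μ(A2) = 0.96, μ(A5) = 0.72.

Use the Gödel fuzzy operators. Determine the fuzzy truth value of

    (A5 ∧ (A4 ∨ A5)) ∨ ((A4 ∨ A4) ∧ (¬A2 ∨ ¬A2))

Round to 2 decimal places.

0.72

A4 ∨ A5 = max(a, b) on (0.33, 0.72) = 0.72
A5 ∧ (A4 ∨ A5) = min(a, b) on (0.72, 0.72) = 0.72
A4 ∨ A4 = max(a, b) on (0.33, 0.33) = 0.33
¬A2 = 1 − 0.96 = 0.04
¬A2 = 1 − 0.96 = 0.04
¬A2 ∨ ¬A2 = max(a, b) on (0.04, 0.04) = 0.04
(A4 ∨ A4) ∧ (¬A2 ∨ ¬A2) = min(a, b) on (0.33, 0.04) = 0.04
(A5 ∧ (A4 ∨ A5)) ∨ ((A4 ∨ A4) ∧ (¬A2 ∨ ¬A2)) = max(a, b) on (0.72, 0.04) = 0.72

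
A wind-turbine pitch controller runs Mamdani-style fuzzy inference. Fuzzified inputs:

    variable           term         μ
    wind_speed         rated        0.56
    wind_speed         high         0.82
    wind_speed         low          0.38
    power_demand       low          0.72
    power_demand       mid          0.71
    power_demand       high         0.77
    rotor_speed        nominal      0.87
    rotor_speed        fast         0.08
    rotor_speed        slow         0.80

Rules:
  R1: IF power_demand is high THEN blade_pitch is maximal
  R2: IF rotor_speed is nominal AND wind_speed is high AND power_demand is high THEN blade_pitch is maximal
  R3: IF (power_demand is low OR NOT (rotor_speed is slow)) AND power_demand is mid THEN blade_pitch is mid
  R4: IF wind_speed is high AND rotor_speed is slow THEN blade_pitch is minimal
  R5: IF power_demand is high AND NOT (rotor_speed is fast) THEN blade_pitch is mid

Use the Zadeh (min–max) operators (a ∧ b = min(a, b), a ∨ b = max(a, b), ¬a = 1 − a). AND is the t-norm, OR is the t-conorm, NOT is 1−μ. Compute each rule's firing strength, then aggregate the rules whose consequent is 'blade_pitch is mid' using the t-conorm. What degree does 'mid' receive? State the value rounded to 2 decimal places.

0.77

R1: high=0.77 → w = 0.77
R2: nominal=0.87, high=0.82, high=0.77; AND[min(a, b)] → w = 0.77
R3: (low=0.72 OR ¬slow=1−0.80=0.20) = 0.72; AND[min(a, b)] with mid=0.71 → w = 0.71
R4: high=0.82, slow=0.80; AND[min(a, b)] → w = 0.80
R5: high=0.77, ¬fast=1−0.08=0.92; AND[min(a, b)] → w = 0.77
Rules with consequent 'mid': {R3, R5} → strengths 0.71, 0.77
Aggregate via t-conorm [max(a, b)]: 0.77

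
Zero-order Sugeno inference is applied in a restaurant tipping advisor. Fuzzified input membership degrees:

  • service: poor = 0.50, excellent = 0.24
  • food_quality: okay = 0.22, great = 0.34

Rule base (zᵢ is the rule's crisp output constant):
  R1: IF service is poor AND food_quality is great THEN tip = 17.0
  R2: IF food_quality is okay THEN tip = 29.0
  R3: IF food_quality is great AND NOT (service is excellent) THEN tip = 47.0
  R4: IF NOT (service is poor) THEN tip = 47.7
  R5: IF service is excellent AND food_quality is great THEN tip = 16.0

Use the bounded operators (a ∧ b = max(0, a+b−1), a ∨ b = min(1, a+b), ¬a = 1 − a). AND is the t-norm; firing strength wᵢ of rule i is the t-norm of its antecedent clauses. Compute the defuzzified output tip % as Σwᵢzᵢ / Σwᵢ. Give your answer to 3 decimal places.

42.598

R1 (z=17.0): poor=0.50, great=0.34; AND[max(0, a+b−1)] → w = 0.00
R2 (z=29.0): okay=0.22 → w = 0.22
R3 (z=47.0): great=0.34, ¬excellent=1−0.24=0.76; AND[max(0, a+b−1)] → w = 0.10
R4 (z=47.7): ¬poor=1−0.50=0.50 → w = 0.50
R5 (z=16.0): excellent=0.24, great=0.34; AND[max(0, a+b−1)] → w = 0.00
Weighted average = (0.00·17.0 + 0.22·29.0 + 0.10·47.0 + 0.50·47.7 + 0.00·16.0) / (0.00 + 0.22 + 0.10 + 0.50 + 0.00)
  = 34.9300 / 0.8200 = 42.598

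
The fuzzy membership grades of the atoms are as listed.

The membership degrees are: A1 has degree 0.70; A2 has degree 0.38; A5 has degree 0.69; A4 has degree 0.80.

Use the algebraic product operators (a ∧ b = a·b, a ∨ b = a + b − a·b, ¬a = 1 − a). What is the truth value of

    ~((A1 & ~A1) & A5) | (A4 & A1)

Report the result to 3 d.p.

~A1 = 1 − 0.7000 = 0.3000
A1 & ~A1 = a·b on (0.7000, 0.3000) = 0.2100
(A1 & ~A1) & A5 = a·b on (0.2100, 0.6900) = 0.1449
~((A1 & ~A1) & A5) = 1 − 0.1449 = 0.8551
A4 & A1 = a·b on (0.8000, 0.7000) = 0.5600
~((A1 & ~A1) & A5) | (A4 & A1) = a + b − a·b on (0.8551, 0.5600) = 0.9362

0.936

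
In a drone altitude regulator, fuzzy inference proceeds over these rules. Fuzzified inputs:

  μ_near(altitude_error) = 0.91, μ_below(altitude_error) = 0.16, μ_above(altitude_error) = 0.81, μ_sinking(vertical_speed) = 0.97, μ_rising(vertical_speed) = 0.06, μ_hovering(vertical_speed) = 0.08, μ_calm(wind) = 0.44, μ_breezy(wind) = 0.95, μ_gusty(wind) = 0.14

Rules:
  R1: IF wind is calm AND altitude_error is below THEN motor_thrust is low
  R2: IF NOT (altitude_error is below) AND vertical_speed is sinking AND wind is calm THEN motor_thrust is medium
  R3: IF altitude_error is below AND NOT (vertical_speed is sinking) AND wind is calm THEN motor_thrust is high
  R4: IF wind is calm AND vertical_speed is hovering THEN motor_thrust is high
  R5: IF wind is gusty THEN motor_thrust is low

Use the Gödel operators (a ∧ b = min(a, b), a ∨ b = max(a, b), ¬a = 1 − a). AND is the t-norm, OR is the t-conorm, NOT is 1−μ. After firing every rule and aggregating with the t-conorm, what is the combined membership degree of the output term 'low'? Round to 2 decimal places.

R1: calm=0.44, below=0.16; AND[min(a, b)] → w = 0.16
R2: ¬below=1−0.16=0.84, sinking=0.97, calm=0.44; AND[min(a, b)] → w = 0.44
R3: below=0.16, ¬sinking=1−0.97=0.03, calm=0.44; AND[min(a, b)] → w = 0.03
R4: calm=0.44, hovering=0.08; AND[min(a, b)] → w = 0.08
R5: gusty=0.14 → w = 0.14
Rules with consequent 'low': {R1, R5} → strengths 0.16, 0.14
Aggregate via t-conorm [max(a, b)]: 0.16

0.16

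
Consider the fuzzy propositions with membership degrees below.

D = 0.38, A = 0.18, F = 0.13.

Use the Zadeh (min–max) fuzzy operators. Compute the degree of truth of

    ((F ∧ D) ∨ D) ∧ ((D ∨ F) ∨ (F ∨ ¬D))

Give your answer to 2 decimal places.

F ∧ D = min(a, b) on (0.13, 0.38) = 0.13
(F ∧ D) ∨ D = max(a, b) on (0.13, 0.38) = 0.38
D ∨ F = max(a, b) on (0.38, 0.13) = 0.38
¬D = 1 − 0.38 = 0.62
F ∨ ¬D = max(a, b) on (0.13, 0.62) = 0.62
(D ∨ F) ∨ (F ∨ ¬D) = max(a, b) on (0.38, 0.62) = 0.62
((F ∧ D) ∨ D) ∧ ((D ∨ F) ∨ (F ∨ ¬D)) = min(a, b) on (0.38, 0.62) = 0.38

0.38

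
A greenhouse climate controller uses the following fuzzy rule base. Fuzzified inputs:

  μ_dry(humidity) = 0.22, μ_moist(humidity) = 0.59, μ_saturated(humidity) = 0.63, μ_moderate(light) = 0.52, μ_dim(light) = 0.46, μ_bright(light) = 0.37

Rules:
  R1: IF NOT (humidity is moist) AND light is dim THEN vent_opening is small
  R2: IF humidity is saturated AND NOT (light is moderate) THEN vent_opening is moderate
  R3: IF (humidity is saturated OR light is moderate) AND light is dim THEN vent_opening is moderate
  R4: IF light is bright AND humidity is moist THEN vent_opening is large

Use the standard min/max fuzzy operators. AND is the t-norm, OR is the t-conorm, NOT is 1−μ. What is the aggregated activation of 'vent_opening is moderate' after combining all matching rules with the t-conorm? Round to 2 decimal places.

R1: ¬moist=1−0.59=0.41, dim=0.46; AND[min(a, b)] → w = 0.41
R2: saturated=0.63, ¬moderate=1−0.52=0.48; AND[min(a, b)] → w = 0.48
R3: (saturated=0.63 OR moderate=0.52) = 0.63; AND[min(a, b)] with dim=0.46 → w = 0.46
R4: bright=0.37, moist=0.59; AND[min(a, b)] → w = 0.37
Rules with consequent 'moderate': {R2, R3} → strengths 0.48, 0.46
Aggregate via t-conorm [max(a, b)]: 0.48

0.48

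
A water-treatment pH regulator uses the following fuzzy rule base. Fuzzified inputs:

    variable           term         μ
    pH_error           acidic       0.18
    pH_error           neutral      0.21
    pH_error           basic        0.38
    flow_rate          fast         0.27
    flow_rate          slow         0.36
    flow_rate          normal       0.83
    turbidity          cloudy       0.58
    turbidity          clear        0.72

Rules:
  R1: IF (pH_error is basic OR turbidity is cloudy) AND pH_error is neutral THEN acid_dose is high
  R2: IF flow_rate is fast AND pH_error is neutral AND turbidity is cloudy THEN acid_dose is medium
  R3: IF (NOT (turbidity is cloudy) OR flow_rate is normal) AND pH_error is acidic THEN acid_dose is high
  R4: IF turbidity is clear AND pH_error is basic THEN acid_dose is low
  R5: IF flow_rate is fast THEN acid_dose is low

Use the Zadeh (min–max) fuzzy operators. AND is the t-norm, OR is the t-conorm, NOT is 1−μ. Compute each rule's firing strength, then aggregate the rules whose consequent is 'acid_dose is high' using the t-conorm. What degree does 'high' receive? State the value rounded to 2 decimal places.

0.21

R1: (basic=0.38 OR cloudy=0.58) = 0.58; AND[min(a, b)] with neutral=0.21 → w = 0.21
R2: fast=0.27, neutral=0.21, cloudy=0.58; AND[min(a, b)] → w = 0.21
R3: (¬cloudy=1−0.58=0.42 OR normal=0.83) = 0.83; AND[min(a, b)] with acidic=0.18 → w = 0.18
R4: clear=0.72, basic=0.38; AND[min(a, b)] → w = 0.38
R5: fast=0.27 → w = 0.27
Rules with consequent 'high': {R1, R3} → strengths 0.21, 0.18
Aggregate via t-conorm [max(a, b)]: 0.21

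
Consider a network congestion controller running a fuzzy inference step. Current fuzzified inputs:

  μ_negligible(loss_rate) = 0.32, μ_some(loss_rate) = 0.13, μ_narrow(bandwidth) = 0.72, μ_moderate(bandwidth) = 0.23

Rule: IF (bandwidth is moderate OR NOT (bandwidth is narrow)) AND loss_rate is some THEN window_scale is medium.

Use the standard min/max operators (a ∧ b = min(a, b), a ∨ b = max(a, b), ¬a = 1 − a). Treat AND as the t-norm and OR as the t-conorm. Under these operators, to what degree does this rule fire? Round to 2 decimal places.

firing strength: (moderate=0.23 OR ¬narrow=1−0.72=0.28) = 0.28; AND[min(a, b)] with some=0.13 → w = 0.13

0.13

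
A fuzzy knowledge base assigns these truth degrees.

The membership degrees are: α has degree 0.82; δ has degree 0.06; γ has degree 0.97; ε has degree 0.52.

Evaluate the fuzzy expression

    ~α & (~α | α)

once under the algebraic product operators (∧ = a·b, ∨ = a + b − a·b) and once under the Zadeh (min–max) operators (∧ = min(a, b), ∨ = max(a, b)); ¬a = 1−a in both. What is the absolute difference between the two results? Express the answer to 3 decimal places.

Under algebraic product:
  ~α = 1 − 0.8200 = 0.1800
  ~α = 1 − 0.8200 = 0.1800
  ~α | α = a + b − a·b on (0.1800, 0.8200) = 0.8524
  ~α & (~α | α) = a·b on (0.1800, 0.8524) = 0.1534
  → value = 0.1534
Under Zadeh (min–max):
  ~α = 1 − 0.82 = 0.18
  ~α = 1 − 0.82 = 0.18
  ~α | α = max(a, b) on (0.18, 0.82) = 0.82
  ~α & (~α | α) = min(a, b) on (0.18, 0.82) = 0.18
  → value = 0.1800
|0.1534 − 0.1800| = 0.027

0.027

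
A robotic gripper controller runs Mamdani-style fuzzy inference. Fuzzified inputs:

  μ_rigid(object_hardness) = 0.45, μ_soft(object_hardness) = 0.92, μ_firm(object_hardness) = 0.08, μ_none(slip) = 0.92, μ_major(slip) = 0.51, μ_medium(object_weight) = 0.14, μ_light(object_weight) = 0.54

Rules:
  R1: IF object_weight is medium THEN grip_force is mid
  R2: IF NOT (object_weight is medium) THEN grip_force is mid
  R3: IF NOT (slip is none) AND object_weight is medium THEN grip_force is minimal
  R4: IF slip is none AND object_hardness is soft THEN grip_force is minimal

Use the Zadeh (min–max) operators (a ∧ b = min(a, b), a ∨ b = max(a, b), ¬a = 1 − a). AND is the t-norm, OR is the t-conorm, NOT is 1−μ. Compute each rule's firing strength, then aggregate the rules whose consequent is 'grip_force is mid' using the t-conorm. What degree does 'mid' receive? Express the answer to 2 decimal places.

R1: medium=0.14 → w = 0.14
R2: ¬medium=1−0.14=0.86 → w = 0.86
R3: ¬none=1−0.92=0.08, medium=0.14; AND[min(a, b)] → w = 0.08
R4: none=0.92, soft=0.92; AND[min(a, b)] → w = 0.92
Rules with consequent 'mid': {R1, R2} → strengths 0.14, 0.86
Aggregate via t-conorm [max(a, b)]: 0.86

0.86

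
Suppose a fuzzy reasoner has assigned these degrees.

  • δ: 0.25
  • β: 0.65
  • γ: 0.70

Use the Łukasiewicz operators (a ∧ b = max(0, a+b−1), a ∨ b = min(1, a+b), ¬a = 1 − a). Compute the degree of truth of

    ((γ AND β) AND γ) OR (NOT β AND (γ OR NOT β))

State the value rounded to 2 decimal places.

0.40

γ AND β = max(0, a+b−1) on (0.70, 0.65) = 0.35
(γ AND β) AND γ = max(0, a+b−1) on (0.35, 0.70) = 0.05
NOT β = 1 − 0.65 = 0.35
NOT β = 1 − 0.65 = 0.35
γ OR NOT β = min(1, a+b) on (0.70, 0.35) = 1.00
NOT β AND (γ OR NOT β) = max(0, a+b−1) on (0.35, 1.00) = 0.35
((γ AND β) AND γ) OR (NOT β AND (γ OR NOT β)) = min(1, a+b) on (0.05, 0.35) = 0.40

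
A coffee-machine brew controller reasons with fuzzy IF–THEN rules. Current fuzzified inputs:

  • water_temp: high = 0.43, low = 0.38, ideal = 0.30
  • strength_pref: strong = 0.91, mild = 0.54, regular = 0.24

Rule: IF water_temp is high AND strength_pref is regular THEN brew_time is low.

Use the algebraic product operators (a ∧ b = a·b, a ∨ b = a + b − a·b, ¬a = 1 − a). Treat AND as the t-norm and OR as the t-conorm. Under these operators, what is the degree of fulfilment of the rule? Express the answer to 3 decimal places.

0.103

firing strength: high=0.43, regular=0.24; AND[a·b] → w = 0.1032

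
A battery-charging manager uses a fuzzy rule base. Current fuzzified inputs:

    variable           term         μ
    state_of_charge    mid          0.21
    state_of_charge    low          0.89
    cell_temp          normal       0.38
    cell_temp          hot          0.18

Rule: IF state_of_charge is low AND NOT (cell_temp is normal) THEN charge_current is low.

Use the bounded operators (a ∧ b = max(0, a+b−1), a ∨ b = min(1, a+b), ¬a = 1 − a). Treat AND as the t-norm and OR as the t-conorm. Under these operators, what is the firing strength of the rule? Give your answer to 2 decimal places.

firing strength: low=0.89, ¬normal=1−0.38=0.62; AND[max(0, a+b−1)] → w = 0.51

0.51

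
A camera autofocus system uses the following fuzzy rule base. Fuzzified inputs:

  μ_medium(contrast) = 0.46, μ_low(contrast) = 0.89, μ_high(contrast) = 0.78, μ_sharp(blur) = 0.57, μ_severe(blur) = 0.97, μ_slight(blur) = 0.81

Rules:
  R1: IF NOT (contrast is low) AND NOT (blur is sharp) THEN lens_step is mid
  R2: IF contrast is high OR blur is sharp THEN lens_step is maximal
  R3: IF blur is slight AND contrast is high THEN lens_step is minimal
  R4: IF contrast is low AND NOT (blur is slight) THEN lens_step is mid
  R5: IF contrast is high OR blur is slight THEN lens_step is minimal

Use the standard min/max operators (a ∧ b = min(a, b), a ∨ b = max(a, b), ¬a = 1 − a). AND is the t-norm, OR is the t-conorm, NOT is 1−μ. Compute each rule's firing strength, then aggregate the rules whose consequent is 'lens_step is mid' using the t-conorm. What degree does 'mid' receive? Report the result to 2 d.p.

R1: ¬low=1−0.89=0.11, ¬sharp=1−0.57=0.43; AND[min(a, b)] → w = 0.11
R2: high=0.78, sharp=0.57; OR[max(a, b)] → w = 0.78
R3: slight=0.81, high=0.78; AND[min(a, b)] → w = 0.78
R4: low=0.89, ¬slight=1−0.81=0.19; AND[min(a, b)] → w = 0.19
R5: high=0.78, slight=0.81; OR[max(a, b)] → w = 0.81
Rules with consequent 'mid': {R1, R4} → strengths 0.11, 0.19
Aggregate via t-conorm [max(a, b)]: 0.19

0.19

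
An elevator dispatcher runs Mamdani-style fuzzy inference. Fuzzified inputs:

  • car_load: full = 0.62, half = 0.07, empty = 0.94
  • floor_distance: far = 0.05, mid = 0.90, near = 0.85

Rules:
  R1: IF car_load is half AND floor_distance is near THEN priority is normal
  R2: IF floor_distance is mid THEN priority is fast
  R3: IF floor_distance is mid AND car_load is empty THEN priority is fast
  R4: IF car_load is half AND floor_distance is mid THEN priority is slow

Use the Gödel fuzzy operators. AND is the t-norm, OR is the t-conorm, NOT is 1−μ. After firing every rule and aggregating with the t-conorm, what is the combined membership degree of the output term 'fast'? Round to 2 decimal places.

0.90

R1: half=0.07, near=0.85; AND[min(a, b)] → w = 0.07
R2: mid=0.90 → w = 0.90
R3: mid=0.90, empty=0.94; AND[min(a, b)] → w = 0.90
R4: half=0.07, mid=0.90; AND[min(a, b)] → w = 0.07
Rules with consequent 'fast': {R2, R3} → strengths 0.90, 0.90
Aggregate via t-conorm [max(a, b)]: 0.90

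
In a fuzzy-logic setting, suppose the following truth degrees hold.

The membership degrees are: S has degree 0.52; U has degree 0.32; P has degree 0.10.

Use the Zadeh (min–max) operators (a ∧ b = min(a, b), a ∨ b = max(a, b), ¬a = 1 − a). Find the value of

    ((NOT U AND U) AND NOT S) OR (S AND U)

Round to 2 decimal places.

NOT U = 1 − 0.32 = 0.68
NOT U AND U = min(a, b) on (0.68, 0.32) = 0.32
NOT S = 1 − 0.52 = 0.48
(NOT U AND U) AND NOT S = min(a, b) on (0.32, 0.48) = 0.32
S AND U = min(a, b) on (0.52, 0.32) = 0.32
((NOT U AND U) AND NOT S) OR (S AND U) = max(a, b) on (0.32, 0.32) = 0.32

0.32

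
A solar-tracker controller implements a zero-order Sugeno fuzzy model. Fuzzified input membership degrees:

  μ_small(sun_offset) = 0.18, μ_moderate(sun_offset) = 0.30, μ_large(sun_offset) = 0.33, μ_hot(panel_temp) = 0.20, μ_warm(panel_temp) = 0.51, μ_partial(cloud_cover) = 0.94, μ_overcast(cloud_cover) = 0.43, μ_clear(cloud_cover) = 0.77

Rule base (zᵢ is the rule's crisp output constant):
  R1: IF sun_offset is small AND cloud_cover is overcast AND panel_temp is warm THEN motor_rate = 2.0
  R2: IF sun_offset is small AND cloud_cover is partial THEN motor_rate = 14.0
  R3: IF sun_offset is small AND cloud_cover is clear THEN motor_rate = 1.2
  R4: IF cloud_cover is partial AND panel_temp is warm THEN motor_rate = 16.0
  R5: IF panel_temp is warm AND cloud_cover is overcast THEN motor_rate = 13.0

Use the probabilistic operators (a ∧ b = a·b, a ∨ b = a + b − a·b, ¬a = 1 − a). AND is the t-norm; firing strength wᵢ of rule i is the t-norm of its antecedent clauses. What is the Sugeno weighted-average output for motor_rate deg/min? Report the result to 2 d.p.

R1 (z=2.0): small=0.18, overcast=0.43, warm=0.51; AND[a·b] → w = 0.0395
R2 (z=14.0): small=0.18, partial=0.94; AND[a·b] → w = 0.1692
R3 (z=1.2): small=0.18, clear=0.77; AND[a·b] → w = 0.1386
R4 (z=16.0): partial=0.94, warm=0.51; AND[a·b] → w = 0.4794
R5 (z=13.0): warm=0.51, overcast=0.43; AND[a·b] → w = 0.2193
Weighted average = (0.0395·2.0 + 0.1692·14.0 + 0.1386·1.2 + 0.4794·16.0 + 0.2193·13.0) / (0.0395 + 0.1692 + 0.1386 + 0.4794 + 0.2193)
  = 13.1354 / 1.0460 = 12.56

12.56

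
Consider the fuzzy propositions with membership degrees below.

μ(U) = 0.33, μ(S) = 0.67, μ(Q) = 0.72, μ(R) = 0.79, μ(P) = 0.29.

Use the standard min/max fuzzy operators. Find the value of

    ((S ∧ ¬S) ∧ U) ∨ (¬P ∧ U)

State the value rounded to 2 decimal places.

0.33

¬S = 1 − 0.67 = 0.33
S ∧ ¬S = min(a, b) on (0.67, 0.33) = 0.33
(S ∧ ¬S) ∧ U = min(a, b) on (0.33, 0.33) = 0.33
¬P = 1 − 0.29 = 0.71
¬P ∧ U = min(a, b) on (0.71, 0.33) = 0.33
((S ∧ ¬S) ∧ U) ∨ (¬P ∧ U) = max(a, b) on (0.33, 0.33) = 0.33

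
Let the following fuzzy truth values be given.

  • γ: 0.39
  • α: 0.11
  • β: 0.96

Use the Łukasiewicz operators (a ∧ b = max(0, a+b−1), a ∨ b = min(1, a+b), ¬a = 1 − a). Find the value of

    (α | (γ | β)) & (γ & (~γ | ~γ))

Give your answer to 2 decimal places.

γ | β = min(1, a+b) on (0.39, 0.96) = 1.00
α | (γ | β) = min(1, a+b) on (0.11, 1.00) = 1.00
~γ = 1 − 0.39 = 0.61
~γ = 1 − 0.39 = 0.61
~γ | ~γ = min(1, a+b) on (0.61, 0.61) = 1.00
γ & (~γ | ~γ) = max(0, a+b−1) on (0.39, 1.00) = 0.39
(α | (γ | β)) & (γ & (~γ | ~γ)) = max(0, a+b−1) on (1.00, 0.39) = 0.39

0.39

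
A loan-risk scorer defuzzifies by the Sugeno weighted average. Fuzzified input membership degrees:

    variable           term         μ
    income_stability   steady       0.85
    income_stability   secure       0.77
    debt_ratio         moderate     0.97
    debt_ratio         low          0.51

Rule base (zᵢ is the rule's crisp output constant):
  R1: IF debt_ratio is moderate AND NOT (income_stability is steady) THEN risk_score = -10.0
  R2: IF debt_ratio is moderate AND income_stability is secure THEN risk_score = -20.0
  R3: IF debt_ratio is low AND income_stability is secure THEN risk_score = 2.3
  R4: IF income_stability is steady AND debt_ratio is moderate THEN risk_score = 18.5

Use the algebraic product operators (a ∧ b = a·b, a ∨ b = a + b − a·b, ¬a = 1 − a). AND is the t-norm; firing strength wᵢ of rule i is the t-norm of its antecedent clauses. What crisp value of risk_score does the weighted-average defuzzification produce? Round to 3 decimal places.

-0.112

R1 (z=-10.0): moderate=0.97, ¬steady=1−0.85=0.15; AND[a·b] → w = 0.1455
R2 (z=-20.0): moderate=0.97, secure=0.77; AND[a·b] → w = 0.7469
R3 (z=2.3): low=0.51, secure=0.77; AND[a·b] → w = 0.3927
R4 (z=18.5): steady=0.85, moderate=0.97; AND[a·b] → w = 0.8245
Weighted average = (0.1455·-10.0 + 0.7469·-20.0 + 0.3927·2.3 + 0.8245·18.5) / (0.1455 + 0.7469 + 0.3927 + 0.8245)
  = -0.2365 / 2.1096 = -0.112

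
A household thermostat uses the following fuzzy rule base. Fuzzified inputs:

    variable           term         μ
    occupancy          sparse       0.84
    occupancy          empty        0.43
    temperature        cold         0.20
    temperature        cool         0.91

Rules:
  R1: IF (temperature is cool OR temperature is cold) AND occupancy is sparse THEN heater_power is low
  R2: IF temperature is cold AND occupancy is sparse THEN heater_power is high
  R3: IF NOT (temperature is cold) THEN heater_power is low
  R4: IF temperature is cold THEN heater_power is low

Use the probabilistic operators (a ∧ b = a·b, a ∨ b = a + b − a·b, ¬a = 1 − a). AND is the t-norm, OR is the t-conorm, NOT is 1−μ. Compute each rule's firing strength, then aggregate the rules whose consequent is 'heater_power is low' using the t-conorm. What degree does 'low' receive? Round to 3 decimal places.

R1: (cool=0.91 OR cold=0.20) = 0.9280; AND[a·b] with sparse=0.84 → w = 0.7795
R2: cold=0.20, sparse=0.84; AND[a·b] → w = 0.1680
R3: ¬cold=1−0.20=0.80 → w = 0.8000
R4: cold=0.20 → w = 0.2000
Rules with consequent 'low': {R1, R3, R4} → strengths 0.7795, 0.8000, 0.2000
Aggregate via t-conorm [a + b − a·b]: 0.9647

0.965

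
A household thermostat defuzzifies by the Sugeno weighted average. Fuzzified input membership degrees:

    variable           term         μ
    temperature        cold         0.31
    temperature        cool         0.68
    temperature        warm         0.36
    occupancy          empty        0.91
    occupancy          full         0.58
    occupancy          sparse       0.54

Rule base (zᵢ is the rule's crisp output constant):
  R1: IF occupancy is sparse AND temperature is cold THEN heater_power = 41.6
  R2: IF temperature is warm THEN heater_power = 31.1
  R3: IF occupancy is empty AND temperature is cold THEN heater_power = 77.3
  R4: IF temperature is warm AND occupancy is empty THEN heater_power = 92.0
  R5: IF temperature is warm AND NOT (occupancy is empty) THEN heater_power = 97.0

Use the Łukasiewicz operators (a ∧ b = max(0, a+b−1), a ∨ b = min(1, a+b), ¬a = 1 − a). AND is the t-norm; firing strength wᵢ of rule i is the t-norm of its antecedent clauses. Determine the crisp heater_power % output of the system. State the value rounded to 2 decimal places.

R1 (z=41.6): sparse=0.54, cold=0.31; AND[max(0, a+b−1)] → w = 0.00
R2 (z=31.1): warm=0.36 → w = 0.36
R3 (z=77.3): empty=0.91, cold=0.31; AND[max(0, a+b−1)] → w = 0.22
R4 (z=92.0): warm=0.36, empty=0.91; AND[max(0, a+b−1)] → w = 0.27
R5 (z=97.0): warm=0.36, ¬empty=1−0.91=0.09; AND[max(0, a+b−1)] → w = 0.00
Weighted average = (0.00·41.6 + 0.36·31.1 + 0.22·77.3 + 0.27·92.0 + 0.00·97.0) / (0.00 + 0.36 + 0.22 + 0.27 + 0.00)
  = 53.0420 / 0.8500 = 62.40

62.40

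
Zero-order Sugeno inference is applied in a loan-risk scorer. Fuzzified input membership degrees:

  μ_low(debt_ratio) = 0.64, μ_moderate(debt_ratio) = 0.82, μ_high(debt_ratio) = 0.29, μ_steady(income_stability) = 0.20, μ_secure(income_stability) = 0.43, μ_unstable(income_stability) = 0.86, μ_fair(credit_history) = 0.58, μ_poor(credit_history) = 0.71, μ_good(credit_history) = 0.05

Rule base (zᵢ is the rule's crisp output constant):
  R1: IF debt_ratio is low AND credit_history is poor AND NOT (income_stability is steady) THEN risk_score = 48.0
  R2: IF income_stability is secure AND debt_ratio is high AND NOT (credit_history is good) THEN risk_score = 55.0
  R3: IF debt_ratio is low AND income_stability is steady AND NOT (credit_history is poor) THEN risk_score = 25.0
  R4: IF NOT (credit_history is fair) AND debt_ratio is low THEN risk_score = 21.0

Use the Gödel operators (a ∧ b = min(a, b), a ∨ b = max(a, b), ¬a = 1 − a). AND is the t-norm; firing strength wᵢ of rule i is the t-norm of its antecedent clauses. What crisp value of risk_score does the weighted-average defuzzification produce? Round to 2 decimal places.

R1 (z=48.0): low=0.64, poor=0.71, ¬steady=1−0.20=0.80; AND[min(a, b)] → w = 0.64
R2 (z=55.0): secure=0.43, high=0.29, ¬good=1−0.05=0.95; AND[min(a, b)] → w = 0.29
R3 (z=25.0): low=0.64, steady=0.20, ¬poor=1−0.71=0.29; AND[min(a, b)] → w = 0.20
R4 (z=21.0): ¬fair=1−0.58=0.42, low=0.64; AND[min(a, b)] → w = 0.42
Weighted average = (0.64·48.0 + 0.29·55.0 + 0.20·25.0 + 0.42·21.0) / (0.64 + 0.29 + 0.20 + 0.42)
  = 60.4900 / 1.5500 = 39.03

39.03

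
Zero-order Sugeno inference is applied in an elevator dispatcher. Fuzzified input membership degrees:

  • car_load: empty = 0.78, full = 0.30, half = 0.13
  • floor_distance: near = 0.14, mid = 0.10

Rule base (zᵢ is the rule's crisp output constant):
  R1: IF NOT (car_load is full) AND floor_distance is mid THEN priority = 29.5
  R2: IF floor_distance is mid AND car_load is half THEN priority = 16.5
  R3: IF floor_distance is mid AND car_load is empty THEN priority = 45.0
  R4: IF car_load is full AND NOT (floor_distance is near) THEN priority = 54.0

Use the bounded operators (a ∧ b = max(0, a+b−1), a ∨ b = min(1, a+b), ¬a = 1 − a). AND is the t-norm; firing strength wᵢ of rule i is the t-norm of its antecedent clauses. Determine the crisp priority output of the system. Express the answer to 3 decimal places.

R1 (z=29.5): ¬full=1−0.30=0.70, mid=0.10; AND[max(0, a+b−1)] → w = 0.00
R2 (z=16.5): mid=0.10, half=0.13; AND[max(0, a+b−1)] → w = 0.00
R3 (z=45.0): mid=0.10, empty=0.78; AND[max(0, a+b−1)] → w = 0.00
R4 (z=54.0): full=0.30, ¬near=1−0.14=0.86; AND[max(0, a+b−1)] → w = 0.16
Weighted average = (0.00·29.5 + 0.00·16.5 + 0.00·45.0 + 0.16·54.0) / (0.00 + 0.00 + 0.00 + 0.16)
  = 8.6400 / 0.1600 = 54.000

54.000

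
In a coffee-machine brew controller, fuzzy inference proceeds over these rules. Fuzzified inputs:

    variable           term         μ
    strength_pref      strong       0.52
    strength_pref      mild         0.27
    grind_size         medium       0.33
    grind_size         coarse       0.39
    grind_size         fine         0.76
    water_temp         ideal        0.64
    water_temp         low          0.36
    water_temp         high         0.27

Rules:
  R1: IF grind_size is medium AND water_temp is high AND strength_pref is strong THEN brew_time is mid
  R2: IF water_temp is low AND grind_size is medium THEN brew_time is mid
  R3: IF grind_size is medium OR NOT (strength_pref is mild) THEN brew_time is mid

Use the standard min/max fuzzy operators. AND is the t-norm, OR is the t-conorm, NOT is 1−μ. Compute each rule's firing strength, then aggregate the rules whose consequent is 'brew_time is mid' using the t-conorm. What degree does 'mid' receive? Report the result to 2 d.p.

R1: medium=0.33, high=0.27, strong=0.52; AND[min(a, b)] → w = 0.27
R2: low=0.36, medium=0.33; AND[min(a, b)] → w = 0.33
R3: medium=0.33, ¬mild=1−0.27=0.73; OR[max(a, b)] → w = 0.73
Rules with consequent 'mid': {R1, R2, R3} → strengths 0.27, 0.33, 0.73
Aggregate via t-conorm [max(a, b)]: 0.73

0.73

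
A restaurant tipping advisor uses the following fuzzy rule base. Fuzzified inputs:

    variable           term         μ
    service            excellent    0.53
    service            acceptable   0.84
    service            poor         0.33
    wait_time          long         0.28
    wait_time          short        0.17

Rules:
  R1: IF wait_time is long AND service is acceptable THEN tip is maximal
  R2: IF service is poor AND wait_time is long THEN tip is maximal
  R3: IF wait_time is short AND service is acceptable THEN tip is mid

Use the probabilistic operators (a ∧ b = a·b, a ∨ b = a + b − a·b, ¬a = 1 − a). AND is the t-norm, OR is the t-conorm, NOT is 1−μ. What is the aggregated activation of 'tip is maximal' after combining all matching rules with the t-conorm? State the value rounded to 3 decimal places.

0.306

R1: long=0.28, acceptable=0.84; AND[a·b] → w = 0.2352
R2: poor=0.33, long=0.28; AND[a·b] → w = 0.0924
R3: short=0.17, acceptable=0.84; AND[a·b] → w = 0.1428
Rules with consequent 'maximal': {R1, R2} → strengths 0.2352, 0.0924
Aggregate via t-conorm [a + b − a·b]: 0.3059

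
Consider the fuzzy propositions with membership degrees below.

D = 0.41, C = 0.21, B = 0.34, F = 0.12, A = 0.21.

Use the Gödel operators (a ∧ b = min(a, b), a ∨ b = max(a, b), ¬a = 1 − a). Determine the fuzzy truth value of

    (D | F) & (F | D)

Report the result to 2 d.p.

D | F = max(a, b) on (0.41, 0.12) = 0.41
F | D = max(a, b) on (0.12, 0.41) = 0.41
(D | F) & (F | D) = min(a, b) on (0.41, 0.41) = 0.41

0.41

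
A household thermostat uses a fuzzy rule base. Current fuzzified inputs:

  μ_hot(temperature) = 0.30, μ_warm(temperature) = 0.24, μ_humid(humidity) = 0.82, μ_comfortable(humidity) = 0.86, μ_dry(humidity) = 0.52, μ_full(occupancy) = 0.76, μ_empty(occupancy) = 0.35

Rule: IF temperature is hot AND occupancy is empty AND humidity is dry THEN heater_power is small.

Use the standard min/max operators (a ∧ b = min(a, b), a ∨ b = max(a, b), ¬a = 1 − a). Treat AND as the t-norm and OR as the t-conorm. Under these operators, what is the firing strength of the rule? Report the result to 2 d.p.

firing strength: hot=0.30, empty=0.35, dry=0.52; AND[min(a, b)] → w = 0.30

0.30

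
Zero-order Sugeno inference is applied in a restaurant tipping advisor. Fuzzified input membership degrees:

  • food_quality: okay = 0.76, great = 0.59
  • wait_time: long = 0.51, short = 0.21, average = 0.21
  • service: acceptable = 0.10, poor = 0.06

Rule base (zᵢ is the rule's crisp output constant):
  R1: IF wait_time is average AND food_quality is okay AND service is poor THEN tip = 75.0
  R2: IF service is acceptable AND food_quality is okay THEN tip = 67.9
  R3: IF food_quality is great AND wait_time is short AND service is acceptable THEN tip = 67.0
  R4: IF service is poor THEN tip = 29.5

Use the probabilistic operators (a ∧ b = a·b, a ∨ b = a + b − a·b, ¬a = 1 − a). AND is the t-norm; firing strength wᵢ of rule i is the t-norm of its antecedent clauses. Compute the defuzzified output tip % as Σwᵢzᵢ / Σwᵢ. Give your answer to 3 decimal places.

53.674

R1 (z=75.0): average=0.21, okay=0.76, poor=0.06; AND[a·b] → w = 0.0096
R2 (z=67.9): acceptable=0.10, okay=0.76; AND[a·b] → w = 0.0760
R3 (z=67.0): great=0.59, short=0.21, acceptable=0.10; AND[a·b] → w = 0.0124
R4 (z=29.5): poor=0.06 → w = 0.0600
Weighted average = (0.0096·75.0 + 0.0760·67.9 + 0.0124·67.0 + 0.0600·29.5) / (0.0096 + 0.0760 + 0.0124 + 0.0600)
  = 8.4787 / 0.1580 = 53.674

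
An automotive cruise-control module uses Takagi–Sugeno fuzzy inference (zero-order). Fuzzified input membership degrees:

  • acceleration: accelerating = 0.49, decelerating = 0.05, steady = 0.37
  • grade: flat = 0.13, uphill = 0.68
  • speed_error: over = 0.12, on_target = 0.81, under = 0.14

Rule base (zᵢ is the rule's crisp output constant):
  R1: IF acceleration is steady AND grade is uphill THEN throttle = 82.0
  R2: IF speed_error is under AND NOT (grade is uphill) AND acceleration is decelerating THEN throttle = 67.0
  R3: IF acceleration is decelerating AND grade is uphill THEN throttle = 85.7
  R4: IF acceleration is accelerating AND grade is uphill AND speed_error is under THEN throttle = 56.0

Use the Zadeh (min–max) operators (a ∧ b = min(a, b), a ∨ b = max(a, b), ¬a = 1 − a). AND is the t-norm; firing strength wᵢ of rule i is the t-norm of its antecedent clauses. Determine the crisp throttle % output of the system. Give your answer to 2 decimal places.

75.11

R1 (z=82.0): steady=0.37, uphill=0.68; AND[min(a, b)] → w = 0.37
R2 (z=67.0): under=0.14, ¬uphill=1−0.68=0.32, decelerating=0.05; AND[min(a, b)] → w = 0.05
R3 (z=85.7): decelerating=0.05, uphill=0.68; AND[min(a, b)] → w = 0.05
R4 (z=56.0): accelerating=0.49, uphill=0.68, under=0.14; AND[min(a, b)] → w = 0.14
Weighted average = (0.37·82.0 + 0.05·67.0 + 0.05·85.7 + 0.14·56.0) / (0.37 + 0.05 + 0.05 + 0.14)
  = 45.8150 / 0.6100 = 75.11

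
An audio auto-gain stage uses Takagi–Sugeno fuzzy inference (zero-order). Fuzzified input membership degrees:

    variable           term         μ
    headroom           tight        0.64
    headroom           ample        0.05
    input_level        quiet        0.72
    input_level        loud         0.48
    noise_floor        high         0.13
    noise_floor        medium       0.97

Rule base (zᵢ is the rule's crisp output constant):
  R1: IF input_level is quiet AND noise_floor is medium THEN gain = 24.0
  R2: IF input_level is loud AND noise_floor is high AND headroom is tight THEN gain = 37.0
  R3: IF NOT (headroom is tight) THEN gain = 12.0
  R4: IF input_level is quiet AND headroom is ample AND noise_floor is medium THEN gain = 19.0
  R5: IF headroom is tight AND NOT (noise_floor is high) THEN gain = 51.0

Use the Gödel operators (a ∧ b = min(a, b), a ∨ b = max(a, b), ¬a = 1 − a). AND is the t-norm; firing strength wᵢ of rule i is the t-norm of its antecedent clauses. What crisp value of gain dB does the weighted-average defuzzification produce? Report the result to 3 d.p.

R1 (z=24.0): quiet=0.72, medium=0.97; AND[min(a, b)] → w = 0.72
R2 (z=37.0): loud=0.48, high=0.13, tight=0.64; AND[min(a, b)] → w = 0.13
R3 (z=12.0): ¬tight=1−0.64=0.36 → w = 0.36
R4 (z=19.0): quiet=0.72, ample=0.05, medium=0.97; AND[min(a, b)] → w = 0.05
R5 (z=51.0): tight=0.64, ¬high=1−0.13=0.87; AND[min(a, b)] → w = 0.64
Weighted average = (0.72·24.0 + 0.13·37.0 + 0.36·12.0 + 0.05·19.0 + 0.64·51.0) / (0.72 + 0.13 + 0.36 + 0.05 + 0.64)
  = 60.0000 / 1.9000 = 31.579

31.579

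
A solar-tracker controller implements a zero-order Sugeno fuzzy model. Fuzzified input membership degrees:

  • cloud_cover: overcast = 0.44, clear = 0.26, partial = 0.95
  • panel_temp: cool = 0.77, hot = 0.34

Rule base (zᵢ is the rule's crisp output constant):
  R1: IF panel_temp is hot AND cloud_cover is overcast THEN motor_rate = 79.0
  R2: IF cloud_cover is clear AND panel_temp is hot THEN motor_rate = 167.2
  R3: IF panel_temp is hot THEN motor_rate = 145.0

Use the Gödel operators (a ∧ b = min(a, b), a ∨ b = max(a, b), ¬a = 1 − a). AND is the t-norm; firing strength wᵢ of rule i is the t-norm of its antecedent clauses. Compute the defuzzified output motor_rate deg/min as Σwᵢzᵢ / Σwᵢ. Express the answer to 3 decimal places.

R1 (z=79.0): hot=0.34, overcast=0.44; AND[min(a, b)] → w = 0.34
R2 (z=167.2): clear=0.26, hot=0.34; AND[min(a, b)] → w = 0.26
R3 (z=145.0): hot=0.34 → w = 0.34
Weighted average = (0.34·79.0 + 0.26·167.2 + 0.34·145.0) / (0.34 + 0.26 + 0.34)
  = 119.6320 / 0.9400 = 127.268

127.268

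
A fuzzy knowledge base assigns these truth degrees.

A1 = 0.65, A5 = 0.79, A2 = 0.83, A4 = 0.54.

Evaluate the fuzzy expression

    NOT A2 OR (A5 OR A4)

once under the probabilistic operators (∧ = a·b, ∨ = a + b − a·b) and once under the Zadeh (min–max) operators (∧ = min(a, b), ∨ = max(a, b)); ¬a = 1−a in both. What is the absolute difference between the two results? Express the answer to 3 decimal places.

Under probabilistic:
  NOT A2 = 1 − 0.8300 = 0.1700
  A5 OR A4 = a + b − a·b on (0.7900, 0.5400) = 0.9034
  NOT A2 OR (A5 OR A4) = a + b − a·b on (0.1700, 0.9034) = 0.9198
  → value = 0.9198
Under Zadeh (min–max):
  NOT A2 = 1 − 0.83 = 0.17
  A5 OR A4 = max(a, b) on (0.79, 0.54) = 0.79
  NOT A2 OR (A5 OR A4) = max(a, b) on (0.17, 0.79) = 0.79
  → value = 0.7900
|0.9198 − 0.7900| = 0.130

0.130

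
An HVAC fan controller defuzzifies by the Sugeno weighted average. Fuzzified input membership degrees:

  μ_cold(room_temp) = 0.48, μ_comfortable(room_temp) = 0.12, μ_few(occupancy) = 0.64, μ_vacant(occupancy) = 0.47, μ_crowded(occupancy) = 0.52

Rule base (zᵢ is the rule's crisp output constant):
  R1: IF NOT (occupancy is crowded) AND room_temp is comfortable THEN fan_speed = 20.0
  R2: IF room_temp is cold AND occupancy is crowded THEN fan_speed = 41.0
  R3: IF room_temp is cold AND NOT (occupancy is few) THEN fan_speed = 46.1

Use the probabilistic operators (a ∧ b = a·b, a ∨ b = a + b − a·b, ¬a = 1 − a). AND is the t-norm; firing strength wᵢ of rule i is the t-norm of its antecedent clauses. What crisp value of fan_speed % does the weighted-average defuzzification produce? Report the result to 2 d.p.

R1 (z=20.0): ¬crowded=1−0.52=0.48, comfortable=0.12; AND[a·b] → w = 0.0576
R2 (z=41.0): cold=0.48, crowded=0.52; AND[a·b] → w = 0.2496
R3 (z=46.1): cold=0.48, ¬few=1−0.64=0.36; AND[a·b] → w = 0.1728
Weighted average = (0.0576·20.0 + 0.2496·41.0 + 0.1728·46.1) / (0.0576 + 0.2496 + 0.1728)
  = 19.3517 / 0.4800 = 40.32

40.32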